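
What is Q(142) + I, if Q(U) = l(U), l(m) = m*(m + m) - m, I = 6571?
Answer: 46757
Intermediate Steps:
l(m) = -m + 2*m² (l(m) = m*(2*m) - m = 2*m² - m = -m + 2*m²)
Q(U) = U*(-1 + 2*U)
Q(142) + I = 142*(-1 + 2*142) + 6571 = 142*(-1 + 284) + 6571 = 142*283 + 6571 = 40186 + 6571 = 46757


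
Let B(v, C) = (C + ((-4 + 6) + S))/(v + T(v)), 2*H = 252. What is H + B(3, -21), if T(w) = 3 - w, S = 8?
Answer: 367/3 ≈ 122.33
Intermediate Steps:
H = 126 (H = (1/2)*252 = 126)
B(v, C) = 10/3 + C/3 (B(v, C) = (C + ((-4 + 6) + 8))/(v + (3 - v)) = (C + (2 + 8))/3 = (C + 10)*(1/3) = (10 + C)*(1/3) = 10/3 + C/3)
H + B(3, -21) = 126 + (10/3 + (1/3)*(-21)) = 126 + (10/3 - 7) = 126 - 11/3 = 367/3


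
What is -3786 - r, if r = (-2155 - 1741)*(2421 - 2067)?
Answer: 1375398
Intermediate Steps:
r = -1379184 (r = -3896*354 = -1379184)
-3786 - r = -3786 - 1*(-1379184) = -3786 + 1379184 = 1375398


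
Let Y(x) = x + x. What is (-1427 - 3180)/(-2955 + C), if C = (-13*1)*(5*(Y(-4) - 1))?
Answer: 4607/2370 ≈ 1.9439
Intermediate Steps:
Y(x) = 2*x
C = 585 (C = (-13*1)*(5*(2*(-4) - 1)) = -65*(-8 - 1) = -65*(-9) = -13*(-45) = 585)
(-1427 - 3180)/(-2955 + C) = (-1427 - 3180)/(-2955 + 585) = -4607/(-2370) = -4607*(-1/2370) = 4607/2370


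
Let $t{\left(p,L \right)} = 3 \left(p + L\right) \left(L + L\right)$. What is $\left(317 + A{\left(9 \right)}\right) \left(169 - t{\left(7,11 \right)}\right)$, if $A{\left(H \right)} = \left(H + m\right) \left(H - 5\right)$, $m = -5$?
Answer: $-339327$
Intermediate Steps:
$t{\left(p,L \right)} = 6 L \left(L + p\right)$ ($t{\left(p,L \right)} = 3 \left(L + p\right) 2 L = 3 \cdot 2 L \left(L + p\right) = 6 L \left(L + p\right)$)
$A{\left(H \right)} = \left(-5 + H\right)^{2}$ ($A{\left(H \right)} = \left(H - 5\right) \left(H - 5\right) = \left(-5 + H\right) \left(-5 + H\right) = \left(-5 + H\right)^{2}$)
$\left(317 + A{\left(9 \right)}\right) \left(169 - t{\left(7,11 \right)}\right) = \left(317 + \left(25 + 9^{2} - 90\right)\right) \left(169 - 6 \cdot 11 \left(11 + 7\right)\right) = \left(317 + \left(25 + 81 - 90\right)\right) \left(169 - 6 \cdot 11 \cdot 18\right) = \left(317 + 16\right) \left(169 - 1188\right) = 333 \left(169 - 1188\right) = 333 \left(-1019\right) = -339327$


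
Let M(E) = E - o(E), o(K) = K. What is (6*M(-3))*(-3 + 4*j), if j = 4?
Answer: 0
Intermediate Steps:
M(E) = 0 (M(E) = E - E = 0)
(6*M(-3))*(-3 + 4*j) = (6*0)*(-3 + 4*4) = 0*(-3 + 16) = 0*13 = 0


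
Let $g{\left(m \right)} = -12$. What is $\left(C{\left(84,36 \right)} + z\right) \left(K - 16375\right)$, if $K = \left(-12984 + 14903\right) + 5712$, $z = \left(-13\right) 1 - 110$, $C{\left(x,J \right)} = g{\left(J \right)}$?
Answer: $1180440$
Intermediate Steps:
$C{\left(x,J \right)} = -12$
$z = -123$ ($z = -13 - 110 = -123$)
$K = 7631$ ($K = 1919 + 5712 = 7631$)
$\left(C{\left(84,36 \right)} + z\right) \left(K - 16375\right) = \left(-12 - 123\right) \left(7631 - 16375\right) = \left(-135\right) \left(-8744\right) = 1180440$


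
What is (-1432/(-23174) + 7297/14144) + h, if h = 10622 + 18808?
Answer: 4823275196483/163886528 ≈ 29431.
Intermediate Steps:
h = 29430
(-1432/(-23174) + 7297/14144) + h = (-1432/(-23174) + 7297/14144) + 29430 = (-1432*(-1/23174) + 7297*(1/14144)) + 29430 = (716/11587 + 7297/14144) + 29430 = 94677443/163886528 + 29430 = 4823275196483/163886528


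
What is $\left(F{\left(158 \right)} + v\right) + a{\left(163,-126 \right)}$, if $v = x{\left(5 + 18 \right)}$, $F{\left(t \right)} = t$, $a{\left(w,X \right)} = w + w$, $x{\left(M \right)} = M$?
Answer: $507$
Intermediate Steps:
$a{\left(w,X \right)} = 2 w$
$v = 23$ ($v = 5 + 18 = 23$)
$\left(F{\left(158 \right)} + v\right) + a{\left(163,-126 \right)} = \left(158 + 23\right) + 2 \cdot 163 = 181 + 326 = 507$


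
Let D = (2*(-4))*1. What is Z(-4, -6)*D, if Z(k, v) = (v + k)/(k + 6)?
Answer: 40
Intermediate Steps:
Z(k, v) = (k + v)/(6 + k)
D = -8 (D = -8*1 = -8)
Z(-4, -6)*D = ((-4 - 6)/(6 - 4))*(-8) = (-10/2)*(-8) = ((½)*(-10))*(-8) = -5*(-8) = 40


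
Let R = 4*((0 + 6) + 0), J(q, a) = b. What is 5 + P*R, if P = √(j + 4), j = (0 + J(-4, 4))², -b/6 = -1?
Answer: 5 + 48*√10 ≈ 156.79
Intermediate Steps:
b = 6 (b = -6*(-1) = 6)
J(q, a) = 6
j = 36 (j = (0 + 6)² = 6² = 36)
P = 2*√10 (P = √(36 + 4) = √40 = 2*√10 ≈ 6.3246)
R = 24 (R = 4*(6 + 0) = 4*6 = 24)
5 + P*R = 5 + (2*√10)*24 = 5 + 48*√10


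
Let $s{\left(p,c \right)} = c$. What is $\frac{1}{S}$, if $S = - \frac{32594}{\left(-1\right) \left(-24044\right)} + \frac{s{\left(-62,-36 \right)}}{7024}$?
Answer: $- \frac{10555316}{14362865} \approx -0.7349$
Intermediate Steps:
$S = - \frac{14362865}{10555316}$ ($S = - \frac{32594}{\left(-1\right) \left(-24044\right)} - \frac{36}{7024} = - \frac{32594}{24044} - \frac{9}{1756} = \left(-32594\right) \frac{1}{24044} - \frac{9}{1756} = - \frac{16297}{12022} - \frac{9}{1756} = - \frac{14362865}{10555316} \approx -1.3607$)
$\frac{1}{S} = \frac{1}{- \frac{14362865}{10555316}} = - \frac{10555316}{14362865}$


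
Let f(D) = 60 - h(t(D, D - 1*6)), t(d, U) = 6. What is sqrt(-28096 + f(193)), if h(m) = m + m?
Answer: 4*I*sqrt(1753) ≈ 167.48*I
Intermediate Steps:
h(m) = 2*m
f(D) = 48 (f(D) = 60 - 2*6 = 60 - 1*12 = 60 - 12 = 48)
sqrt(-28096 + f(193)) = sqrt(-28096 + 48) = sqrt(-28048) = 4*I*sqrt(1753)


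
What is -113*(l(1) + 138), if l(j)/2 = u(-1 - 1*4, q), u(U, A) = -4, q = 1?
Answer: -14690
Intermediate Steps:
l(j) = -8 (l(j) = 2*(-4) = -8)
-113*(l(1) + 138) = -113*(-8 + 138) = -113*130 = -14690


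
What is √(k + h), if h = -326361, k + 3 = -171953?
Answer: I*√498317 ≈ 705.92*I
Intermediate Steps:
k = -171956 (k = -3 - 171953 = -171956)
√(k + h) = √(-171956 - 326361) = √(-498317) = I*√498317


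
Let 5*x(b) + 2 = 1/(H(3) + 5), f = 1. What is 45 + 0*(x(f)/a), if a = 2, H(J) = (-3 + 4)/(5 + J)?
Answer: 45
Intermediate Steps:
H(J) = 1/(5 + J)
x(b) = -74/205 (x(b) = -⅖ + 1/(5*(1/(5 + 3) + 5)) = -⅖ + 1/(5*(1/8 + 5)) = -⅖ + 1/(5*(⅛ + 5)) = -⅖ + 1/(5*(41/8)) = -⅖ + (⅕)*(8/41) = -⅖ + 8/205 = -74/205)
45 + 0*(x(f)/a) = 45 + 0*(-74/205/2) = 45 + 0*(-74/205*½) = 45 + 0*(-37/205) = 45 + 0 = 45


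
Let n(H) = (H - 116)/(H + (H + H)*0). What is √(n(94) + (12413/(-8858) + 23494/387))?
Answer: √92150124325042/1248978 ≈ 7.6859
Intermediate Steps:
n(H) = (-116 + H)/H (n(H) = (-116 + H)/(H + (2*H)*0) = (-116 + H)/(H + 0) = (-116 + H)/H)
√(n(94) + (12413/(-8858) + 23494/387)) = √((-116 + 94)/94 + (12413/(-8858) + 23494/387)) = √((1/94)*(-22) + (12413*(-1/8858) + 23494*(1/387))) = √(-11/47 + (-12413/8858 + 23494/387)) = √(-11/47 + 4728047/79722) = √(221341267/3746934) = √92150124325042/1248978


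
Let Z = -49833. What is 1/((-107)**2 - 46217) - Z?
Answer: 1732593743/34768 ≈ 49833.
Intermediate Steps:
1/((-107)**2 - 46217) - Z = 1/((-107)**2 - 46217) - 1*(-49833) = 1/(11449 - 46217) + 49833 = 1/(-34768) + 49833 = -1/34768 + 49833 = 1732593743/34768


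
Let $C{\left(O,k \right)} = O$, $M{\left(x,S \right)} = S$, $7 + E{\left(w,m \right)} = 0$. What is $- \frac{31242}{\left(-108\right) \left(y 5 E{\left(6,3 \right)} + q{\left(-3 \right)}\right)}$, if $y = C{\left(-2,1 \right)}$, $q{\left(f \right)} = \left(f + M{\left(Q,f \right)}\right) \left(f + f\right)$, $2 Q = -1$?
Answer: $\frac{5207}{1908} \approx 2.729$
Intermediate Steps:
$Q = - \frac{1}{2}$ ($Q = \frac{1}{2} \left(-1\right) = - \frac{1}{2} \approx -0.5$)
$E{\left(w,m \right)} = -7$ ($E{\left(w,m \right)} = -7 + 0 = -7$)
$q{\left(f \right)} = 4 f^{2}$ ($q{\left(f \right)} = \left(f + f\right) \left(f + f\right) = 2 f 2 f = 4 f^{2}$)
$y = -2$
$- \frac{31242}{\left(-108\right) \left(y 5 E{\left(6,3 \right)} + q{\left(-3 \right)}\right)} = - \frac{31242}{\left(-108\right) \left(\left(-2\right) 5 \left(-7\right) + 4 \left(-3\right)^{2}\right)} = - \frac{31242}{\left(-108\right) \left(\left(-10\right) \left(-7\right) + 4 \cdot 9\right)} = - \frac{31242}{\left(-108\right) \left(70 + 36\right)} = - \frac{31242}{\left(-108\right) 106} = - \frac{31242}{-11448} = \left(-31242\right) \left(- \frac{1}{11448}\right) = \frac{5207}{1908}$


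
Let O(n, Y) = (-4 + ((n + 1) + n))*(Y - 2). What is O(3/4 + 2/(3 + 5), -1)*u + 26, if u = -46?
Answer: -112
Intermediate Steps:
O(n, Y) = (-3 + 2*n)*(-2 + Y) (O(n, Y) = (-4 + ((1 + n) + n))*(-2 + Y) = (-4 + (1 + 2*n))*(-2 + Y) = (-3 + 2*n)*(-2 + Y))
O(3/4 + 2/(3 + 5), -1)*u + 26 = (6 - 4*(3/4 + 2/(3 + 5)) - 3*(-1) + 2*(-1)*(3/4 + 2/(3 + 5)))*(-46) + 26 = (6 - 4*(3*(¼) + 2/8) + 3 + 2*(-1)*(3*(¼) + 2/8))*(-46) + 26 = (6 - 4*(¾ + 2*(⅛)) + 3 + 2*(-1)*(¾ + 2*(⅛)))*(-46) + 26 = (6 - 4*(¾ + ¼) + 3 + 2*(-1)*(¾ + ¼))*(-46) + 26 = (6 - 4*1 + 3 + 2*(-1)*1)*(-46) + 26 = (6 - 4 + 3 - 2)*(-46) + 26 = 3*(-46) + 26 = -138 + 26 = -112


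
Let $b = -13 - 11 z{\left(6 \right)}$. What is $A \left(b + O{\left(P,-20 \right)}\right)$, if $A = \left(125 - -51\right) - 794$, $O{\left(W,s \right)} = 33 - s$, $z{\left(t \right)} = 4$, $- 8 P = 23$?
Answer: $2472$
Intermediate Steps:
$P = - \frac{23}{8}$ ($P = \left(- \frac{1}{8}\right) 23 = - \frac{23}{8} \approx -2.875$)
$A = -618$ ($A = \left(125 + 51\right) - 794 = 176 - 794 = -618$)
$b = -57$ ($b = -13 - 44 = -57$)
$A \left(b + O{\left(P,-20 \right)}\right) = - 618 \left(-57 + \left(33 - -20\right)\right) = - 618 \left(-57 + \left(33 + 20\right)\right) = - 618 \left(-57 + 53\right) = \left(-618\right) \left(-4\right) = 2472$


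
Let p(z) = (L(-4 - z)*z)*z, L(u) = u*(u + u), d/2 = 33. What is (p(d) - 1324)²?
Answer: 1822220607250576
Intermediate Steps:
d = 66 (d = 2*33 = 66)
L(u) = 2*u² (L(u) = u*(2*u) = 2*u²)
p(z) = 2*z²*(-4 - z)² (p(z) = ((2*(-4 - z)²)*z)*z = (2*z*(-4 - z)²)*z = 2*z²*(-4 - z)²)
(p(d) - 1324)² = (2*66²*(4 + 66)² - 1324)² = (2*4356*70² - 1324)² = (2*4356*4900 - 1324)² = (42688800 - 1324)² = 42687476² = 1822220607250576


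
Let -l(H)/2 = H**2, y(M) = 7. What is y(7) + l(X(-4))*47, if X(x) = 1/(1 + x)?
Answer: -31/9 ≈ -3.4444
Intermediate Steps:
l(H) = -2*H**2
y(7) + l(X(-4))*47 = 7 - 2/(1 - 4)**2*47 = 7 - 2*(1/(-3))**2*47 = 7 - 2*(-1/3)**2*47 = 7 - 2*1/9*47 = 7 - 2/9*47 = 7 - 94/9 = -31/9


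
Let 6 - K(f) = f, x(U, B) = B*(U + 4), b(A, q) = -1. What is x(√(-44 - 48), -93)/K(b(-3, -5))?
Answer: -372/7 - 186*I*√23/7 ≈ -53.143 - 127.43*I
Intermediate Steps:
x(U, B) = B*(4 + U)
K(f) = 6 - f
x(√(-44 - 48), -93)/K(b(-3, -5)) = (-93*(4 + √(-44 - 48)))/(6 - 1*(-1)) = (-93*(4 + √(-92)))/(6 + 1) = -93*(4 + 2*I*√23)/7 = (-372 - 186*I*√23)*(⅐) = -372/7 - 186*I*√23/7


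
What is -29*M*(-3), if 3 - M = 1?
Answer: 174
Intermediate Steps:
M = 2 (M = 3 - 1*1 = 3 - 1 = 2)
-29*M*(-3) = -29*2*(-3) = -58*(-3) = 174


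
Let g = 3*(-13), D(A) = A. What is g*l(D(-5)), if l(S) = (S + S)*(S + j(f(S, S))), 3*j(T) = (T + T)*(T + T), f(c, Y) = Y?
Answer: 11050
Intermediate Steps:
j(T) = 4*T**2/3 (j(T) = ((T + T)*(T + T))/3 = ((2*T)*(2*T))/3 = (4*T**2)/3 = 4*T**2/3)
l(S) = 2*S*(S + 4*S**2/3) (l(S) = (S + S)*(S + 4*S**2/3) = (2*S)*(S + 4*S**2/3) = 2*S*(S + 4*S**2/3))
g = -39
g*l(D(-5)) = -39*(-5)**2*(2 + (8/3)*(-5)) = -975*(2 - 40/3) = -975*(-34)/3 = -39*(-850/3) = 11050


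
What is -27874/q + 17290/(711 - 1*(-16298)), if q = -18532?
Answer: 397263573/157605394 ≈ 2.5206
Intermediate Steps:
-27874/q + 17290/(711 - 1*(-16298)) = -27874/(-18532) + 17290/(711 - 1*(-16298)) = -27874*(-1/18532) + 17290/(711 + 16298) = 13937/9266 + 17290/17009 = 397263573/157605394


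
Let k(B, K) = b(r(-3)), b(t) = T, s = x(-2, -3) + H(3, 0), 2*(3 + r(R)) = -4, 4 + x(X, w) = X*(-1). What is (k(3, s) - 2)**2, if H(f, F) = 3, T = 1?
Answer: 1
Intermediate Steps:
x(X, w) = -4 - X (x(X, w) = -4 + X*(-1) = -4 - X)
r(R) = -5 (r(R) = -3 + (1/2)*(-4) = -3 - 2 = -5)
s = 1 (s = (-4 - 1*(-2)) + 3 = (-4 + 2) + 3 = -2 + 3 = 1)
b(t) = 1
k(B, K) = 1
(k(3, s) - 2)**2 = (1 - 2)**2 = (-1)**2 = 1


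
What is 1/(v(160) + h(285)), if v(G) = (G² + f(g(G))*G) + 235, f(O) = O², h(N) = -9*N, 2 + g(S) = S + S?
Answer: 1/16203110 ≈ 6.1716e-8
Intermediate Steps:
g(S) = -2 + 2*S (g(S) = -2 + (S + S) = -2 + 2*S)
v(G) = 235 + G² + G*(-2 + 2*G)² (v(G) = (G² + (-2 + 2*G)²*G) + 235 = (G² + G*(-2 + 2*G)²) + 235 = 235 + G² + G*(-2 + 2*G)²)
1/(v(160) + h(285)) = 1/((235 + 160² + 4*160*(-1 + 160)²) - 9*285) = 1/((235 + 25600 + 4*160*159²) - 2565) = 1/((235 + 25600 + 4*160*25281) - 2565) = 1/((235 + 25600 + 16179840) - 2565) = 1/(16205675 - 2565) = 1/16203110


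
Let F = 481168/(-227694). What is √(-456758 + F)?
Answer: I*√5920131503942670/113847 ≈ 675.84*I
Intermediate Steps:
F = -240584/113847 (F = 481168*(-1/227694) = -240584/113847 ≈ -2.1132)
√(-456758 + F) = √(-456758 - 240584/113847) = √(-52000768610/113847) = I*√5920131503942670/113847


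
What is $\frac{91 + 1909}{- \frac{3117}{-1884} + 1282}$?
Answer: $\frac{251200}{161227} \approx 1.5581$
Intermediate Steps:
$\frac{91 + 1909}{- \frac{3117}{-1884} + 1282} = \frac{2000}{\left(-3117\right) \left(- \frac{1}{1884}\right) + 1282} = \frac{2000}{\frac{1039}{628} + 1282} = \frac{2000}{\frac{806135}{628}} = 2000 \cdot \frac{628}{806135} = \frac{251200}{161227}$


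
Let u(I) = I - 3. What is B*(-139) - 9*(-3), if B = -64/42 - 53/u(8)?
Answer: 179782/105 ≈ 1712.2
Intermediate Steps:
u(I) = -3 + I
B = -1273/105 (B = -64/42 - 53/(-3 + 8) = -64*1/42 - 53/5 = -32/21 - 53*⅕ = -32/21 - 53/5 = -1273/105 ≈ -12.124)
B*(-139) - 9*(-3) = -1273/105*(-139) - 9*(-3) = 176947/105 + 27 = 179782/105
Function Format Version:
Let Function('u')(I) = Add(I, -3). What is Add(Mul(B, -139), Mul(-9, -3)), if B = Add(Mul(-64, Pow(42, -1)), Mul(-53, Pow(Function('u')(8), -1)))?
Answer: Rational(179782, 105) ≈ 1712.2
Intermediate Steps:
Function('u')(I) = Add(-3, I)
B = Rational(-1273, 105) (B = Add(Mul(-64, Pow(42, -1)), Mul(-53, Pow(Add(-3, 8), -1))) = Add(Mul(-64, Rational(1, 42)), Mul(-53, Pow(5, -1))) = Add(Rational(-32, 21), Mul(-53, Rational(1, 5))) = Add(Rational(-32, 21), Rational(-53, 5)) = Rational(-1273, 105) ≈ -12.124)
Add(Mul(B, -139), Mul(-9, -3)) = Add(Mul(Rational(-1273, 105), -139), Mul(-9, -3)) = Add(Rational(176947, 105), 27) = Rational(179782, 105)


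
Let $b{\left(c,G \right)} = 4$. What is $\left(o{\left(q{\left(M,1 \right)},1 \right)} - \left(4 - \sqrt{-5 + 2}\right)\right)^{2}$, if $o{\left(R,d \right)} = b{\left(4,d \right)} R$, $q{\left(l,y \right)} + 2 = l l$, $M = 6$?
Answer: $\left(132 + i \sqrt{3}\right)^{2} \approx 17421.0 + 457.3 i$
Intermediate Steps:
$q{\left(l,y \right)} = -2 + l^{2}$ ($q{\left(l,y \right)} = -2 + l l = -2 + l^{2}$)
$o{\left(R,d \right)} = 4 R$
$\left(o{\left(q{\left(M,1 \right)},1 \right)} - \left(4 - \sqrt{-5 + 2}\right)\right)^{2} = \left(4 \left(-2 + 6^{2}\right) - \left(4 - \sqrt{-5 + 2}\right)\right)^{2} = \left(4 \left(-2 + 36\right) - \left(4 - i \sqrt{3}\right)\right)^{2} = \left(4 \cdot 34 - \left(4 - i \sqrt{3}\right)\right)^{2} = \left(136 - \left(4 - i \sqrt{3}\right)\right)^{2} = \left(132 + i \sqrt{3}\right)^{2}$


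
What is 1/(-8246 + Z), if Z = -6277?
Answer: -1/14523 ≈ -6.8856e-5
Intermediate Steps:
1/(-8246 + Z) = 1/(-8246 - 6277) = 1/(-14523) = -1/14523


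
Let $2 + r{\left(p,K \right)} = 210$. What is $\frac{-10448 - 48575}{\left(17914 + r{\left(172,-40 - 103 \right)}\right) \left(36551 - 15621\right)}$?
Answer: $- \frac{59023}{379293460} \approx -0.00015561$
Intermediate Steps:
$r{\left(p,K \right)} = 208$ ($r{\left(p,K \right)} = -2 + 210 = 208$)
$\frac{-10448 - 48575}{\left(17914 + r{\left(172,-40 - 103 \right)}\right) \left(36551 - 15621\right)} = \frac{-10448 - 48575}{\left(17914 + 208\right) \left(36551 - 15621\right)} = \frac{-10448 - 48575}{18122 \cdot 20930} = - \frac{59023}{379293460}$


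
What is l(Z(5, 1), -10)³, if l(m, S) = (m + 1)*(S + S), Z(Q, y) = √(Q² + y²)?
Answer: -632000 - 232000*√26 ≈ -1.8150e+6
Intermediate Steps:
l(m, S) = 2*S*(1 + m) (l(m, S) = (1 + m)*(2*S) = 2*S*(1 + m))
l(Z(5, 1), -10)³ = (2*(-10)*(1 + √(5² + 1²)))³ = (2*(-10)*(1 + √(25 + 1)))³ = (2*(-10)*(1 + √26))³ = (-20 - 20*√26)³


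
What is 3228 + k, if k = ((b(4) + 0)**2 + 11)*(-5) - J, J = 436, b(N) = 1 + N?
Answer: 2612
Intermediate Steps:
k = -616 (k = (((1 + 4) + 0)**2 + 11)*(-5) - 1*436 = ((5 + 0)**2 + 11)*(-5) - 436 = (5**2 + 11)*(-5) - 436 = (25 + 11)*(-5) - 436 = 36*(-5) - 436 = -180 - 436 = -616)
3228 + k = 3228 - 616 = 2612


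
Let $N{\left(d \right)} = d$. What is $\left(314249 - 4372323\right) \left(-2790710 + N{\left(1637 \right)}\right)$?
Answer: $11318264625402$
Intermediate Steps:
$\left(314249 - 4372323\right) \left(-2790710 + N{\left(1637 \right)}\right) = \left(314249 - 4372323\right) \left(-2790710 + 1637\right) = \left(-4058074\right) \left(-2789073\right) = 11318264625402$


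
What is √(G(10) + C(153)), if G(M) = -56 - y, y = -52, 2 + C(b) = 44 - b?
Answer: I*√115 ≈ 10.724*I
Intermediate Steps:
C(b) = 42 - b (C(b) = -2 + (44 - b) = 42 - b)
G(M) = -4 (G(M) = -56 - 1*(-52) = -56 + 52 = -4)
√(G(10) + C(153)) = √(-4 + (42 - 1*153)) = √(-4 + (42 - 153)) = √(-4 - 111) = √(-115) = I*√115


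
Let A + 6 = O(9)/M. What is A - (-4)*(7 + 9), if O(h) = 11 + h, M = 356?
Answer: 5167/89 ≈ 58.056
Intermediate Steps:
A = -529/89 (A = -6 + (11 + 9)/356 = -6 + 20*(1/356) = -6 + 5/89 = -529/89 ≈ -5.9438)
A - (-4)*(7 + 9) = -529/89 - (-4)*(7 + 9) = -529/89 - (-4)*16 = -529/89 - 1*(-64) = -529/89 + 64 = 5167/89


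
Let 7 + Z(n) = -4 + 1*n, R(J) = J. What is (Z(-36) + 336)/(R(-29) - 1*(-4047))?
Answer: 289/4018 ≈ 0.071926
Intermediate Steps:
Z(n) = -11 + n (Z(n) = -7 + (-4 + 1*n) = -7 + (-4 + n) = -11 + n)
(Z(-36) + 336)/(R(-29) - 1*(-4047)) = ((-11 - 36) + 336)/(-29 - 1*(-4047)) = (-47 + 336)/(-29 + 4047) = 289/4018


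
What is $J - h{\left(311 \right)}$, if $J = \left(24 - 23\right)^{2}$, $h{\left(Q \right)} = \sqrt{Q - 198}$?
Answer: $1 - \sqrt{113} \approx -9.6301$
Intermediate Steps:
$h{\left(Q \right)} = \sqrt{-198 + Q}$
$J = 1$ ($J = 1^{2} = 1$)
$J - h{\left(311 \right)} = 1 - \sqrt{-198 + 311} = 1 - \sqrt{113}$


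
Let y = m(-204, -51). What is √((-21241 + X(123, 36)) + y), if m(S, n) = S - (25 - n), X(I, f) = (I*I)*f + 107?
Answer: √523230 ≈ 723.35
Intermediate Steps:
X(I, f) = 107 + f*I² (X(I, f) = I²*f + 107 = f*I² + 107 = 107 + f*I²)
m(S, n) = -25 + S + n (m(S, n) = S + (-25 + n) = -25 + S + n)
y = -280 (y = -25 - 204 - 51 = -280)
√((-21241 + X(123, 36)) + y) = √((-21241 + (107 + 36*123²)) - 280) = √((-21241 + (107 + 36*15129)) - 280) = √((-21241 + (107 + 544644)) - 280) = √((-21241 + 544751) - 280) = √(523510 - 280) = √523230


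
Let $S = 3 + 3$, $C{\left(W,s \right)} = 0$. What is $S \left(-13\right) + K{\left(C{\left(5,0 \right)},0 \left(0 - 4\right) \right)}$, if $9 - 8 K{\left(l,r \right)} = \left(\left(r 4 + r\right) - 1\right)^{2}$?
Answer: $-77$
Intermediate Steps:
$S = 6$
$K{\left(l,r \right)} = \frac{9}{8} - \frac{\left(-1 + 5 r\right)^{2}}{8}$ ($K{\left(l,r \right)} = \frac{9}{8} - \frac{\left(\left(r 4 + r\right) - 1\right)^{2}}{8} = \frac{9}{8} - \frac{\left(\left(4 r + r\right) - 1\right)^{2}}{8} = \frac{9}{8} - \frac{\left(5 r - 1\right)^{2}}{8} = \frac{9}{8} - \frac{\left(-1 + 5 r\right)^{2}}{8}$)
$S \left(-13\right) + K{\left(C{\left(5,0 \right)},0 \left(0 - 4\right) \right)} = 6 \left(-13\right) + \left(\frac{9}{8} - \frac{\left(-1 + 5 \cdot 0 \left(0 - 4\right)\right)^{2}}{8}\right) = -78 + \left(\frac{9}{8} - \frac{\left(-1 + 5 \cdot 0 \left(-4\right)\right)^{2}}{8}\right) = -78 + \left(\frac{9}{8} - \frac{\left(-1 + 5 \cdot 0\right)^{2}}{8}\right) = -78 + \left(\frac{9}{8} - \frac{\left(-1 + 0\right)^{2}}{8}\right) = -78 + \left(\frac{9}{8} - \frac{\left(-1\right)^{2}}{8}\right) = -78 + \left(\frac{9}{8} - \frac{1}{8}\right) = -78 + 1 = -77$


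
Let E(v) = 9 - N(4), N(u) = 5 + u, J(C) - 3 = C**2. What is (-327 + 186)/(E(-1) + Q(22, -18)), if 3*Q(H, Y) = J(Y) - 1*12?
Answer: -47/35 ≈ -1.3429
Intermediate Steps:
J(C) = 3 + C**2
Q(H, Y) = -3 + Y**2/3 (Q(H, Y) = ((3 + Y**2) - 1*12)/3 = ((3 + Y**2) - 12)/3 = (-9 + Y**2)/3 = -3 + Y**2/3)
E(v) = 0 (E(v) = 9 - (5 + 4) = 9 - 1*9 = 9 - 9 = 0)
(-327 + 186)/(E(-1) + Q(22, -18)) = (-327 + 186)/(0 + (-3 + (1/3)*(-18)**2)) = -141/(0 + (-3 + (1/3)*324)) = -141/(0 + (-3 + 108)) = -141/(0 + 105) = -141/105 = -141*1/105 = -47/35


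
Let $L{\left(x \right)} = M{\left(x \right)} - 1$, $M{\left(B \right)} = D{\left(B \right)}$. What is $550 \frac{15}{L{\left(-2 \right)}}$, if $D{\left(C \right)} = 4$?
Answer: $2750$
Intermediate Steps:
$M{\left(B \right)} = 4$
$L{\left(x \right)} = 3$ ($L{\left(x \right)} = 4 - 1 = 3$)
$550 \frac{15}{L{\left(-2 \right)}} = 550 \cdot \frac{15}{3} = 550 \cdot 15 \cdot \frac{1}{3} = 550 \cdot 5 = 2750$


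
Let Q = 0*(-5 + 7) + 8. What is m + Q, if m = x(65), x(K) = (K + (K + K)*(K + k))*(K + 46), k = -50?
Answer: 223673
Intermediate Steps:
Q = 8 (Q = 0*2 + 8 = 0 + 8 = 8)
x(K) = (46 + K)*(K + 2*K*(-50 + K)) (x(K) = (K + (K + K)*(K - 50))*(K + 46) = (K + (2*K)*(-50 + K))*(46 + K) = (K + 2*K*(-50 + K))*(46 + K) = (46 + K)*(K + 2*K*(-50 + K)))
m = 223665 (m = 65*(-4554 - 7*65 + 2*65**2) = 65*(-4554 - 455 + 2*4225) = 65*(-4554 - 455 + 8450) = 65*3441 = 223665)
m + Q = 223665 + 8 = 223673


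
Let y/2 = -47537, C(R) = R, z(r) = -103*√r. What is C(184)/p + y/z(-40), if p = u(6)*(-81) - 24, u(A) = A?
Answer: -92/255 - 47537*I*√10/1030 ≈ -0.36078 - 145.95*I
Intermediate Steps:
p = -510 (p = 6*(-81) - 24 = -486 - 24 = -510)
y = -95074 (y = 2*(-47537) = -95074)
C(184)/p + y/z(-40) = 184/(-510) - 95074*I*√10/2060 = 184*(-1/510) - 95074*I*√10/2060 = -92/255 - 95074*I*√10/2060 = -92/255 - 47537*I*√10/1030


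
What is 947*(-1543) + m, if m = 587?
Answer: -1460634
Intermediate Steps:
947*(-1543) + m = 947*(-1543) + 587 = -1461221 + 587 = -1460634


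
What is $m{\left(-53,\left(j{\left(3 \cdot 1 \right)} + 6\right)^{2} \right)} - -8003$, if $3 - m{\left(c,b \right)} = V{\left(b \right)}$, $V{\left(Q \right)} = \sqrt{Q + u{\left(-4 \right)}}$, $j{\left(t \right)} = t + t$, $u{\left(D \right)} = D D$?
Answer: $8006 - 4 \sqrt{10} \approx 7993.4$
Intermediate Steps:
$u{\left(D \right)} = D^{2}$
$j{\left(t \right)} = 2 t$
$V{\left(Q \right)} = \sqrt{16 + Q}$ ($V{\left(Q \right)} = \sqrt{Q + \left(-4\right)^{2}} = \sqrt{Q + 16} = \sqrt{16 + Q}$)
$m{\left(c,b \right)} = 3 - \sqrt{16 + b}$
$m{\left(-53,\left(j{\left(3 \cdot 1 \right)} + 6\right)^{2} \right)} - -8003 = \left(3 - \sqrt{16 + \left(2 \cdot 3 \cdot 1 + 6\right)^{2}}\right) - -8003 = \left(3 - \sqrt{16 + \left(2 \cdot 3 + 6\right)^{2}}\right) + 8003 = \left(3 - \sqrt{16 + \left(6 + 6\right)^{2}}\right) + 8003 = \left(3 - \sqrt{16 + 12^{2}}\right) + 8003 = \left(3 - \sqrt{16 + 144}\right) + 8003 = \left(3 - \sqrt{160}\right) + 8003 = \left(3 - 4 \sqrt{10}\right) + 8003 = 8006 - 4 \sqrt{10}$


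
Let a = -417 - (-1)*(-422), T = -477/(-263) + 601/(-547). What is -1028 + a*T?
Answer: -234185292/143861 ≈ -1627.9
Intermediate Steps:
T = 102856/143861 (T = -477*(-1/263) + 601*(-1/547) = 477/263 - 601/547 = 102856/143861 ≈ 0.71497)
a = -839 (a = -417 - 1*422 = -417 - 422 = -839)
-1028 + a*T = -1028 - 839*102856/143861 = -1028 - 86296184/143861 = -234185292/143861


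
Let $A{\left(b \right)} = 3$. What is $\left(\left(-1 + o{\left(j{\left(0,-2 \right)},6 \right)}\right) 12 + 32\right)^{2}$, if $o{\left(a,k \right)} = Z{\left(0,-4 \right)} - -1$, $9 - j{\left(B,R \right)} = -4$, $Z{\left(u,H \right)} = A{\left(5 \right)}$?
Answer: $4624$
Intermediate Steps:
$Z{\left(u,H \right)} = 3$
$j{\left(B,R \right)} = 13$ ($j{\left(B,R \right)} = 9 - -4 = 9 + 4 = 13$)
$o{\left(a,k \right)} = 4$ ($o{\left(a,k \right)} = 3 - -1 = 3 + 1 = 4$)
$\left(\left(-1 + o{\left(j{\left(0,-2 \right)},6 \right)}\right) 12 + 32\right)^{2} = \left(\left(-1 + 4\right) 12 + 32\right)^{2} = \left(3 \cdot 12 + 32\right)^{2} = \left(36 + 32\right)^{2} = 68^{2} = 4624$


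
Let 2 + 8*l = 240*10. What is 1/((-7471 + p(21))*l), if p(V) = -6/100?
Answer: -200/447890047 ≈ -4.4654e-7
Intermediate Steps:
p(V) = -3/50 (p(V) = -6*1/100 = -3/50)
l = 1199/4 (l = -1/4 + (240*10)/8 = -1/4 + (1/8)*2400 = -1/4 + 300 = 1199/4 ≈ 299.75)
1/((-7471 + p(21))*l) = 1/((-7471 - 3/50)*(1199/4)) = (4/1199)/(-373553/50) = -50/373553*4/1199 = -200/447890047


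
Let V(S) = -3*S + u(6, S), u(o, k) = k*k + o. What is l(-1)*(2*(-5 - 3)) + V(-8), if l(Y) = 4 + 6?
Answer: -66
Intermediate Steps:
u(o, k) = o + k² (u(o, k) = k² + o = o + k²)
l(Y) = 10
V(S) = 6 + S² - 3*S (V(S) = -3*S + (6 + S²) = 6 + S² - 3*S)
l(-1)*(2*(-5 - 3)) + V(-8) = 10*(2*(-5 - 3)) + (6 + (-8)² - 3*(-8)) = 10*(2*(-8)) + (6 + 64 + 24) = 10*(-16) + 94 = -160 + 94 = -66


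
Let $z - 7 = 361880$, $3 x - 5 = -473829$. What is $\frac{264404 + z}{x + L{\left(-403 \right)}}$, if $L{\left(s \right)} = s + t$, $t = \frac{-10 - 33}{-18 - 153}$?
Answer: $- \frac{107095761}{27076838} \approx -3.9553$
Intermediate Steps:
$x = - \frac{473824}{3}$ ($x = \frac{5}{3} + \frac{1}{3} \left(-473829\right) = \frac{5}{3} - 157943 = - \frac{473824}{3} \approx -1.5794 \cdot 10^{5}$)
$z = 361887$ ($z = 7 + 361880 = 361887$)
$t = \frac{43}{171}$ ($t = - \frac{43}{-171} = \left(-43\right) \left(- \frac{1}{171}\right) = \frac{43}{171} \approx 0.25146$)
$L{\left(s \right)} = \frac{43}{171} + s$ ($L{\left(s \right)} = s + \frac{43}{171} = \frac{43}{171} + s$)
$\frac{264404 + z}{x + L{\left(-403 \right)}} = \frac{264404 + 361887}{- \frac{473824}{3} + \left(\frac{43}{171} - 403\right)} = \frac{626291}{- \frac{473824}{3} - \frac{68870}{171}} = \frac{626291}{- \frac{27076838}{171}} = 626291 \left(- \frac{171}{27076838}\right) = - \frac{107095761}{27076838}$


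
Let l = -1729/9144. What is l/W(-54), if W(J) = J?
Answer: 1729/493776 ≈ 0.0035016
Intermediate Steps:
l = -1729/9144 (l = -1729*1/9144 = -1729/9144 ≈ -0.18909)
l/W(-54) = -1729/9144/(-54) = -1729/9144*(-1/54) = 1729/493776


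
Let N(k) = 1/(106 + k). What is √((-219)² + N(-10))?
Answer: √27625542/24 ≈ 219.00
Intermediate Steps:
√((-219)² + N(-10)) = √((-219)² + 1/(106 - 10)) = √(47961 + 1/96) = √(4604257/96) = √27625542/24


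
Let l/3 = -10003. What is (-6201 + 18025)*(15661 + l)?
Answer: -169650752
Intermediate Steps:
l = -30009 (l = 3*(-10003) = -30009)
(-6201 + 18025)*(15661 + l) = (-6201 + 18025)*(15661 - 30009) = 11824*(-14348) = -169650752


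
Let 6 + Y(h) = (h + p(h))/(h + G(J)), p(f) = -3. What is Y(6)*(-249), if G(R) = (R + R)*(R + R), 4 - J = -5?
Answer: 164091/110 ≈ 1491.7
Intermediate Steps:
J = 9 (J = 4 - 1*(-5) = 4 + 5 = 9)
G(R) = 4*R² (G(R) = (2*R)*(2*R) = 4*R²)
Y(h) = -6 + (-3 + h)/(324 + h) (Y(h) = -6 + (h - 3)/(h + 4*9²) = -6 + (-3 + h)/(h + 4*81) = -6 + (-3 + h)/(h + 324) = -6 + (-3 + h)/(324 + h))
Y(6)*(-249) = ((-1947 - 5*6)/(324 + 6))*(-249) = ((-1947 - 30)/330)*(-249) = ((1/330)*(-1977))*(-249) = -659/110*(-249) = 164091/110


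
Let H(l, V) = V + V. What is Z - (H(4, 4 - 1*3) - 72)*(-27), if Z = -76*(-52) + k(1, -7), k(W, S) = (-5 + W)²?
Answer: 2078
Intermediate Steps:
H(l, V) = 2*V
Z = 3968 (Z = -76*(-52) + (-5 + 1)² = 3952 + (-4)² = 3952 + 16 = 3968)
Z - (H(4, 4 - 1*3) - 72)*(-27) = 3968 - (2*(4 - 1*3) - 72)*(-27) = 3968 - (2*(4 - 3) - 72)*(-27) = 3968 - (2*1 - 72)*(-27) = 3968 - (2 - 72)*(-27) = 3968 - (-70)*(-27) = 3968 - 1*1890 = 3968 - 1890 = 2078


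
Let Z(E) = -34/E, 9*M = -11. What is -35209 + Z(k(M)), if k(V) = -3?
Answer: -105593/3 ≈ -35198.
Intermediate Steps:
M = -11/9 (M = (⅑)*(-11) = -11/9 ≈ -1.2222)
-35209 + Z(k(M)) = -35209 - 34/(-3) = -35209 - 34*(-⅓) = -35209 + 34/3 = -105593/3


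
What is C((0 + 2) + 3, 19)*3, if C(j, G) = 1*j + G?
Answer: 72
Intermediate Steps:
C(j, G) = G + j (C(j, G) = j + G = G + j)
C((0 + 2) + 3, 19)*3 = (19 + ((0 + 2) + 3))*3 = (19 + (2 + 3))*3 = (19 + 5)*3 = 24*3 = 72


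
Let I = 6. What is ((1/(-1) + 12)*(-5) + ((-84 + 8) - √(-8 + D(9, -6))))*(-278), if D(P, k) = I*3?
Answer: 36418 + 278*√10 ≈ 37297.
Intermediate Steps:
D(P, k) = 18 (D(P, k) = 6*3 = 18)
((1/(-1) + 12)*(-5) + ((-84 + 8) - √(-8 + D(9, -6))))*(-278) = ((1/(-1) + 12)*(-5) + ((-84 + 8) - √(-8 + 18)))*(-278) = ((-1 + 12)*(-5) + (-76 - √10))*(-278) = (11*(-5) + (-76 - √10))*(-278) = (-55 + (-76 - √10))*(-278) = (-131 - √10)*(-278) = 36418 + 278*√10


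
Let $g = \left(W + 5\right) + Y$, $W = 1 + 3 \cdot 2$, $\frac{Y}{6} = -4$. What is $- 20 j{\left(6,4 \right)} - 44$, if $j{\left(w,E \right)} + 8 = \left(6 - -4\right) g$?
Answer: $2516$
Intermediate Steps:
$Y = -24$ ($Y = 6 \left(-4\right) = -24$)
$W = 7$ ($W = 1 + 6 = 7$)
$g = -12$ ($g = \left(7 + 5\right) - 24 = 12 - 24 = -12$)
$j{\left(w,E \right)} = -128$ ($j{\left(w,E \right)} = -8 + \left(6 - -4\right) \left(-12\right) = -8 + \left(6 + 4\right) \left(-12\right) = -8 + 10 \left(-12\right) = -8 - 120 = -128$)
$- 20 j{\left(6,4 \right)} - 44 = \left(-20\right) \left(-128\right) - 44 = 2560 - 44 = 2516$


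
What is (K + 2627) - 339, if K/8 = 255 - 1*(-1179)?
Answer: 13760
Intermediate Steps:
K = 11472 (K = 8*(255 - 1*(-1179)) = 8*(255 + 1179) = 8*1434 = 11472)
(K + 2627) - 339 = (11472 + 2627) - 339 = 14099 - 339 = 13760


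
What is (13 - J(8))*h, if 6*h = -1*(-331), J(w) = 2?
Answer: 3641/6 ≈ 606.83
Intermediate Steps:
h = 331/6 (h = (-1*(-331))/6 = (⅙)*331 = 331/6 ≈ 55.167)
(13 - J(8))*h = (13 - 1*2)*(331/6) = (13 - 2)*(331/6) = 11*(331/6) = 3641/6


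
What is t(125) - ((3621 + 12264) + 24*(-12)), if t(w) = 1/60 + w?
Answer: -928319/60 ≈ -15472.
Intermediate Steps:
t(w) = 1/60 + w
t(125) - ((3621 + 12264) + 24*(-12)) = (1/60 + 125) - ((3621 + 12264) + 24*(-12)) = 7501/60 - (15885 - 288) = 7501/60 - 1*15597 = 7501/60 - 15597 = -928319/60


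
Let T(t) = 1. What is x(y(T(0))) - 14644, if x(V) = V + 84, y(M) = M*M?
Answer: -14559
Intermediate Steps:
y(M) = M²
x(V) = 84 + V
x(y(T(0))) - 14644 = (84 + 1²) - 14644 = (84 + 1) - 14644 = 85 - 14644 = -14559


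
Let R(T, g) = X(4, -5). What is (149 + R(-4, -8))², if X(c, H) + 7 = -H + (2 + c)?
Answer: 23409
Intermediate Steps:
X(c, H) = -5 + c - H (X(c, H) = -7 + (-H + (2 + c)) = -7 + (2 + c - H) = -5 + c - H)
R(T, g) = 4 (R(T, g) = -5 + 4 - 1*(-5) = -5 + 4 + 5 = 4)
(149 + R(-4, -8))² = (149 + 4)² = 153² = 23409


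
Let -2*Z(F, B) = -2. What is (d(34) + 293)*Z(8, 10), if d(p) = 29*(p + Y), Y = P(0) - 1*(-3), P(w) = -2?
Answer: 1308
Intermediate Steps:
Z(F, B) = 1 (Z(F, B) = -½*(-2) = 1)
Y = 1 (Y = -2 - 1*(-3) = -2 + 3 = 1)
d(p) = 29 + 29*p (d(p) = 29*(p + 1) = 29*(1 + p) = 29 + 29*p)
(d(34) + 293)*Z(8, 10) = ((29 + 29*34) + 293)*1 = ((29 + 986) + 293)*1 = (1015 + 293)*1 = 1308*1 = 1308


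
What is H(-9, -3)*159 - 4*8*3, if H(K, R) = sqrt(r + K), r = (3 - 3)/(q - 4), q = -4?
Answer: -96 + 477*I ≈ -96.0 + 477.0*I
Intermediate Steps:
r = 0 (r = (3 - 3)/(-4 - 4) = 0/(-8) = 0*(-1/8) = 0)
H(K, R) = sqrt(K) (H(K, R) = sqrt(0 + K) = sqrt(K))
H(-9, -3)*159 - 4*8*3 = sqrt(-9)*159 - 4*8*3 = (3*I)*159 - 32*3 = 477*I - 96 = -96 + 477*I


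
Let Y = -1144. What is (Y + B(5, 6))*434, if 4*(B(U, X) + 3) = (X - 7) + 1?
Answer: -497798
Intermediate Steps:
B(U, X) = -9/2 + X/4 (B(U, X) = -3 + ((X - 7) + 1)/4 = -3 + ((-7 + X) + 1)/4 = -3 + (-6 + X)/4 = -3 + (-3/2 + X/4) = -9/2 + X/4)
(Y + B(5, 6))*434 = (-1144 + (-9/2 + (1/4)*6))*434 = (-1144 + (-9/2 + 3/2))*434 = (-1144 - 3)*434 = -1147*434 = -497798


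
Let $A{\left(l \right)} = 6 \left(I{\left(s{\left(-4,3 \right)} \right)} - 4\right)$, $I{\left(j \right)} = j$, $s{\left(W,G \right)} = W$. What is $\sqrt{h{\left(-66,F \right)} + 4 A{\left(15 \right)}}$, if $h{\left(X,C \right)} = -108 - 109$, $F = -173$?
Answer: $i \sqrt{409} \approx 20.224 i$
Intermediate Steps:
$h{\left(X,C \right)} = -217$ ($h{\left(X,C \right)} = -108 - 109 = -217$)
$A{\left(l \right)} = -48$ ($A{\left(l \right)} = 6 \left(-4 - 4\right) = 6 \left(-8\right) = -48$)
$\sqrt{h{\left(-66,F \right)} + 4 A{\left(15 \right)}} = \sqrt{-217 + 4 \left(-48\right)} = \sqrt{-217 - 192} = \sqrt{-409} = i \sqrt{409}$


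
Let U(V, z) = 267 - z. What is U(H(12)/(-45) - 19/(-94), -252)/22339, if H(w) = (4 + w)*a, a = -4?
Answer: 519/22339 ≈ 0.023233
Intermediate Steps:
H(w) = -16 - 4*w (H(w) = (4 + w)*(-4) = -16 - 4*w)
U(H(12)/(-45) - 19/(-94), -252)/22339 = (267 - 1*(-252))/22339 = (267 + 252)*(1/22339) = 519*(1/22339) = 519/22339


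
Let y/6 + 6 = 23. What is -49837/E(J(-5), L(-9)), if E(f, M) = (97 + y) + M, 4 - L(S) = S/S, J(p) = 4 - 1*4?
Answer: -49837/202 ≈ -246.72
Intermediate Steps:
y = 102 (y = -36 + 6*23 = -36 + 138 = 102)
J(p) = 0 (J(p) = 4 - 4 = 0)
L(S) = 3 (L(S) = 4 - S/S = 4 - 1*1 = 4 - 1 = 3)
E(f, M) = 199 + M (E(f, M) = (97 + 102) + M = 199 + M)
-49837/E(J(-5), L(-9)) = -49837/(199 + 3) = -49837/202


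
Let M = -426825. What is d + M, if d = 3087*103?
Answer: -108864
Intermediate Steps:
d = 317961
d + M = 317961 - 426825 = -108864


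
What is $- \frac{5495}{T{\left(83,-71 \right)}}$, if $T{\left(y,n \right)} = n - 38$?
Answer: $\frac{5495}{109} \approx 50.413$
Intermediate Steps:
$T{\left(y,n \right)} = -38 + n$ ($T{\left(y,n \right)} = n - 38 = -38 + n$)
$- \frac{5495}{T{\left(83,-71 \right)}} = - \frac{5495}{-38 - 71} = - \frac{5495}{-109} = \left(-5495\right) \left(- \frac{1}{109}\right) = \frac{5495}{109}$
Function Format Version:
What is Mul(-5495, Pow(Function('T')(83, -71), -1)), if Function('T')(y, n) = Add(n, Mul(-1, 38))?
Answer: Rational(5495, 109) ≈ 50.413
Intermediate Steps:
Function('T')(y, n) = Add(-38, n) (Function('T')(y, n) = Add(n, -38) = Add(-38, n))
Mul(-5495, Pow(Function('T')(83, -71), -1)) = Mul(-5495, Pow(Add(-38, -71), -1)) = Mul(-5495, Pow(-109, -1)) = Mul(-5495, Rational(-1, 109)) = Rational(5495, 109)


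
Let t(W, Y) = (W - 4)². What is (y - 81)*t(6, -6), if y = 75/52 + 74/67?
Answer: -273331/871 ≈ -313.81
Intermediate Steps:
y = 8873/3484 (y = 75*(1/52) + 74*(1/67) = 75/52 + 74/67 = 8873/3484 ≈ 2.5468)
t(W, Y) = (-4 + W)²
(y - 81)*t(6, -6) = (8873/3484 - 81)*(-4 + 6)² = -273331/3484*2² = -273331/3484*4 = -273331/871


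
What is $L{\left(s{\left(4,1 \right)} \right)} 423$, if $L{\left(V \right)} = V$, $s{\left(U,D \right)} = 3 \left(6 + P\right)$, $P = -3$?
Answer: $3807$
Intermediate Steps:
$s{\left(U,D \right)} = 9$ ($s{\left(U,D \right)} = 3 \left(6 - 3\right) = 3 \cdot 3 = 9$)
$L{\left(s{\left(4,1 \right)} \right)} 423 = 9 \cdot 423 = 3807$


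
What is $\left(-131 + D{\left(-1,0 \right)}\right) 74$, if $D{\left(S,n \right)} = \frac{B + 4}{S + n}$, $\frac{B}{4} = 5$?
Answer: $-11470$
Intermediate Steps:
$B = 20$ ($B = 4 \cdot 5 = 20$)
$D{\left(S,n \right)} = \frac{24}{S + n}$ ($D{\left(S,n \right)} = \frac{20 + 4}{S + n} = \frac{24}{S + n}$)
$\left(-131 + D{\left(-1,0 \right)}\right) 74 = \left(-131 + \frac{24}{-1 + 0}\right) 74 = \left(-131 + \frac{24}{-1}\right) 74 = \left(-131 + 24 \left(-1\right)\right) 74 = \left(-131 - 24\right) 74 = \left(-155\right) 74 = -11470$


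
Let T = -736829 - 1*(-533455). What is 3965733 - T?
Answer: 4169107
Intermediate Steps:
T = -203374 (T = -736829 + 533455 = -203374)
3965733 - T = 3965733 - 1*(-203374) = 3965733 + 203374 = 4169107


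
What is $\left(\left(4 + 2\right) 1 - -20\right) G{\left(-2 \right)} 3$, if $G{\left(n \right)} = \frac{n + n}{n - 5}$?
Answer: $\frac{312}{7} \approx 44.571$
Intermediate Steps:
$G{\left(n \right)} = \frac{2 n}{-5 + n}$
$\left(\left(4 + 2\right) 1 - -20\right) G{\left(-2 \right)} 3 = \left(\left(4 + 2\right) 1 - -20\right) 2 \left(-2\right) \frac{1}{-5 - 2} \cdot 3 = \left(6 \cdot 1 + 20\right) 2 \left(-2\right) \frac{1}{-7} \cdot 3 = \left(6 + 20\right) 2 \left(-2\right) \left(- \frac{1}{7}\right) 3 = 26 \cdot \frac{4}{7} \cdot 3 = \frac{104}{7} \cdot 3 = \frac{312}{7}$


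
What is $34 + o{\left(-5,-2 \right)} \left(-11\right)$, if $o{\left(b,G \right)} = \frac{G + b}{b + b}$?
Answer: $\frac{263}{10} \approx 26.3$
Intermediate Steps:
$o{\left(b,G \right)} = \frac{G + b}{2 b}$
$34 + o{\left(-5,-2 \right)} \left(-11\right) = 34 + \frac{-2 - 5}{2 \left(-5\right)} \left(-11\right) = 34 + \frac{1}{2} \left(- \frac{1}{5}\right) \left(-7\right) \left(-11\right) = 34 + \frac{7}{10} \left(-11\right) = 34 - \frac{77}{10} = \frac{263}{10}$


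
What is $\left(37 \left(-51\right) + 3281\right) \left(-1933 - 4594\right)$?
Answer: $-9098638$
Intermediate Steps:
$\left(37 \left(-51\right) + 3281\right) \left(-1933 - 4594\right) = \left(-1887 + 3281\right) \left(-6527\right) = 1394 \left(-6527\right) = -9098638$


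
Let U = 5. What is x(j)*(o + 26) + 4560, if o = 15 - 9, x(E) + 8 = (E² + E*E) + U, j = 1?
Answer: 4528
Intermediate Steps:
x(E) = -3 + 2*E² (x(E) = -8 + ((E² + E*E) + 5) = -8 + ((E² + E²) + 5) = -8 + (2*E² + 5) = -8 + (5 + 2*E²) = -3 + 2*E²)
o = 6
x(j)*(o + 26) + 4560 = (-3 + 2*1²)*(6 + 26) + 4560 = (-3 + 2*1)*32 + 4560 = (-3 + 2)*32 + 4560 = -1*32 + 4560 = -32 + 4560 = 4528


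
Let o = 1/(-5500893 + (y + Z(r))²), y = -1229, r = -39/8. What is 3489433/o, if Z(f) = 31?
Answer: -14186949364337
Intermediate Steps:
r = -39/8 (r = -39*⅛ = -39/8 ≈ -4.8750)
o = -1/4065689 (o = 1/(-5500893 + (-1229 + 31)²) = 1/(-5500893 + (-1198)²) = 1/(-5500893 + 1435204) = 1/(-4065689) = -1/4065689 ≈ -2.4596e-7)
3489433/o = 3489433/(-1/4065689) = 3489433*(-4065689) = -14186949364337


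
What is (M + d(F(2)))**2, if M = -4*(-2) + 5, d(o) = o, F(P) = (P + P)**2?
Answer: 841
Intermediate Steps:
F(P) = 4*P**2 (F(P) = (2*P)**2 = 4*P**2)
M = 13 (M = 8 + 5 = 13)
(M + d(F(2)))**2 = (13 + 4*2**2)**2 = (13 + 4*4)**2 = (13 + 16)**2 = 29**2 = 841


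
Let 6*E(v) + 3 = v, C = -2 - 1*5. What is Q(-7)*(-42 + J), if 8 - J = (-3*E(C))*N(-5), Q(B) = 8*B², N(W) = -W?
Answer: -23128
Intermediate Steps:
C = -7 (C = -2 - 5 = -7)
E(v) = -½ + v/6
J = -17 (J = 8 - (-3*(-½ + (⅙)*(-7)))*(-1*(-5)) = 8 - (-3*(-½ - 7/6))*5 = 8 - (-3*(-5/3))*5 = 8 - 5*5 = 8 - 1*25 = 8 - 25 = -17)
Q(-7)*(-42 + J) = (8*(-7)²)*(-42 - 17) = (8*49)*(-59) = 392*(-59) = -23128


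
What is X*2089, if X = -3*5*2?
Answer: -62670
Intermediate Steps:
X = -30 (X = -15*2 = -30)
X*2089 = -30*2089 = -62670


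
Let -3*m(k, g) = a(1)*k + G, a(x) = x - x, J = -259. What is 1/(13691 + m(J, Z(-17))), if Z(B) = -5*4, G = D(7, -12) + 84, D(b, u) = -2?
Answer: 3/40991 ≈ 7.3187e-5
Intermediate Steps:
G = 82 (G = -2 + 84 = 82)
a(x) = 0
Z(B) = -20
m(k, g) = -82/3 (m(k, g) = -(0*k + 82)/3 = -(0 + 82)/3 = -⅓*82 = -82/3)
1/(13691 + m(J, Z(-17))) = 1/(13691 - 82/3) = 1/(40991/3) = 3/40991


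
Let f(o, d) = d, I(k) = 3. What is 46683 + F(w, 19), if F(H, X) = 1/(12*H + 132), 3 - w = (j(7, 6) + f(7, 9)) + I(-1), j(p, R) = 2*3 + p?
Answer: 6162155/132 ≈ 46683.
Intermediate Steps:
j(p, R) = 6 + p
w = -22 (w = 3 - (((6 + 7) + 9) + 3) = 3 - ((13 + 9) + 3) = 3 - (22 + 3) = 3 - 1*25 = 3 - 25 = -22)
F(H, X) = 1/(132 + 12*H)
46683 + F(w, 19) = 46683 + 1/(12*(11 - 22)) = 46683 + (1/12)/(-11) = 46683 + (1/12)*(-1/11) = 46683 - 1/132 = 6162155/132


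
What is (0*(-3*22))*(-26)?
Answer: 0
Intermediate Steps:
(0*(-3*22))*(-26) = (0*(-66))*(-26) = 0*(-26) = 0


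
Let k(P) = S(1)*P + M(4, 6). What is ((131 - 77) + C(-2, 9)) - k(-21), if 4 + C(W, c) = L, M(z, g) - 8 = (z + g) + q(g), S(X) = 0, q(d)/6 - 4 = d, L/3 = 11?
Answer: 5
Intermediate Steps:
L = 33 (L = 3*11 = 33)
q(d) = 24 + 6*d
M(z, g) = 32 + z + 7*g (M(z, g) = 8 + ((z + g) + (24 + 6*g)) = 8 + ((g + z) + (24 + 6*g)) = 8 + (24 + z + 7*g) = 32 + z + 7*g)
C(W, c) = 29 (C(W, c) = -4 + 33 = 29)
k(P) = 78 (k(P) = 0*P + (32 + 4 + 7*6) = 0 + (32 + 4 + 42) = 0 + 78 = 78)
((131 - 77) + C(-2, 9)) - k(-21) = ((131 - 77) + 29) - 1*78 = (54 + 29) - 78 = 83 - 78 = 5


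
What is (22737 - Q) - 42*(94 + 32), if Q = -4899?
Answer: 22344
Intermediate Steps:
(22737 - Q) - 42*(94 + 32) = (22737 - 1*(-4899)) - 42*(94 + 32) = (22737 + 4899) - 42*126 = 27636 - 5292 = 22344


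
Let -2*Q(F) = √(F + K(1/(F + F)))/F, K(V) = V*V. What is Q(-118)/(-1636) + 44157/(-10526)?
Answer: -44157/10526 - I*√6572127/91118656 ≈ -4.195 - 2.8135e-5*I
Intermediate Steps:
K(V) = V²
Q(F) = -√(F + 1/(4*F²))/(2*F) (Q(F) = -√(F + (1/(F + F))²)/(2*F) = -√(F + (1/(2*F))²)/(2*F) = -√(F + 1/(4*F²))/(2*F))
Q(-118)/(-1636) + 44157/(-10526) = -¼*√((-118)⁻² + 4*(-118))/(-118)/(-1636) + 44157/(-10526) = -¼*(-1/118)*√(1/13924 - 472)*(-1/1636) + 44157*(-1/10526) = -¼*(-1/118)*√(-6572127/13924)*(-1/1636) - 44157/10526 = -¼*(-1/118)*I*√6572127/118*(-1/1636) - 44157/10526 = (I*√6572127/55696)*(-1/1636) - 44157/10526 = -I*√6572127/91118656 - 44157/10526 = -44157/10526 - I*√6572127/91118656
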